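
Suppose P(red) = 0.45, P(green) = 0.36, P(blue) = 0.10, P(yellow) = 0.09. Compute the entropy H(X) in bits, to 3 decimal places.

1.694 bits

H = −Σ pᵢ log₂ pᵢ.
−0.45·log₂(0.45) = 0.5184
−0.36·log₂(0.36) = 0.5306
−0.10·log₂(0.10) = 0.3322
−0.09·log₂(0.09) = 0.3127
Sum ≈ 1.6939 → 1.694 bits.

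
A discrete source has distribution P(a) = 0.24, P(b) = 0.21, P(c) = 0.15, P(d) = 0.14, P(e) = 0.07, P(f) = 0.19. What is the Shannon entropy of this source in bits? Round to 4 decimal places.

2.4984 bits

H = −Σ pᵢ log₂ pᵢ.
−0.24·log₂(0.24) = 0.4941
−0.21·log₂(0.21) = 0.4728
−0.15·log₂(0.15) = 0.4105
−0.14·log₂(0.14) = 0.3971
−0.07·log₂(0.07) = 0.2686
−0.19·log₂(0.19) = 0.4552
Sum ≈ 2.4984 → 2.4984 bits.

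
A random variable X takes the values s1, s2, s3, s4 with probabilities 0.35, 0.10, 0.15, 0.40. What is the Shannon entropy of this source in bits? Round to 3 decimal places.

1.802 bits

H = −Σ pᵢ log₂ pᵢ.
−0.35·log₂(0.35) = 0.5301
−0.10·log₂(0.10) = 0.3322
−0.15·log₂(0.15) = 0.4105
−0.40·log₂(0.40) = 0.5288
Sum ≈ 1.8016 → 1.802 bits.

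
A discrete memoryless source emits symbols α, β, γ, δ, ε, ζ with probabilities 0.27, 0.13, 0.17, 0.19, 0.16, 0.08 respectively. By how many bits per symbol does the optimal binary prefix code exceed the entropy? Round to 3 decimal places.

Entropy H = −Σ p log₂ p ≈ 2.4970 bits.
Huffman merges: 2/25+13/100→21/100; 4/25+17/100→33/100; 19/100+21/100→2/5; 27/100+33/100→3/5; 2/5+3/5→1. L = 127/50 ≈ 2.5400.
L − H = 2.5400 − 2.4970 = 0.043 bits.

0.043 bits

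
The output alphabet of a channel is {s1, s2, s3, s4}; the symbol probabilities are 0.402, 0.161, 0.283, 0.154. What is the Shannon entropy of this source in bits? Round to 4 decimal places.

1.8838 bits

H = −Σ pᵢ log₂ pᵢ.
−0.402·log₂(0.402) = 0.5285
−0.161·log₂(0.161) = 0.4242
−0.283·log₂(0.283) = 0.5154
−0.154·log₂(0.154) = 0.4156
Sum ≈ 1.8838 → 1.8838 bits.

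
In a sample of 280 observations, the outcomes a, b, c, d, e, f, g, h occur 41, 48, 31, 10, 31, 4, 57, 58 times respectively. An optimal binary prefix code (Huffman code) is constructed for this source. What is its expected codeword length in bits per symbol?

2.8 bits/symbol

Probabilities are the counts divided by 280.
Repeatedly combine the two least-probable nodes; the expected code length is the sum of the merged weights.
merge 1/70 + 1/28 → 1/20
merge 1/20 + 31/280 → 9/56
merge 31/280 + 41/280 → 9/35
merge 9/56 + 6/35 → 93/280
merge 57/280 + 29/140 → 23/56
merge 9/35 + 93/280 → 33/56
merge 23/56 + 33/56 → 1
L = 1/20 + 9/56 + 9/35 + 93/280 + 23/56 + 33/56 + 1 = 14/5 = 2.8 bits/symbol.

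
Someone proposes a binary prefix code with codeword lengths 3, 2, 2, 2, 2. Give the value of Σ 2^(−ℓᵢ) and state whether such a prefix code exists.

1.125; no

With common denominator 2^3 = 8: Σ 2^(−ℓᵢ) = 1/8 + 2/8 + 2/8 + 2/8 + 2/8 = 9/8 = 1.125.
Kraft's inequality requires Σ ≤ 1; here Σ = 1.125 > 1, so no such prefix code exists.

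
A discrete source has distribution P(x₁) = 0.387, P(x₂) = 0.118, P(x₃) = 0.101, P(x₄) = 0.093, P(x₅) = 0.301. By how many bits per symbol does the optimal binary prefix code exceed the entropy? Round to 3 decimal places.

0.051 bits

Entropy H = −Σ p log₂ p ≈ 2.0680 bits.
Huffman merges: 93/1000+101/1000→97/500; 59/500+97/500→39/125; 301/1000+39/125→613/1000; 387/1000+613/1000→1. L = 2119/1000 ≈ 2.1190.
L − H = 2.1190 − 2.0680 = 0.051 bits.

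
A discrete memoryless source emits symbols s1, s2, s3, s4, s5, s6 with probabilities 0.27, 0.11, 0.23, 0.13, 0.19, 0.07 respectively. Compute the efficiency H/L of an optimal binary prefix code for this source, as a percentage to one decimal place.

98.6%

Entropy H = −Σ p log₂ p ≈ 2.4544 bits.
Huffman merges: 7/100+11/100→9/50; 13/100+9/50→31/100; 19/100+23/100→21/50; 27/100+31/100→29/50; 21/50+29/50→1. L = 249/100 ≈ 2.4900.
Efficiency = H/L = 2.4544/2.4900 = 98.6%.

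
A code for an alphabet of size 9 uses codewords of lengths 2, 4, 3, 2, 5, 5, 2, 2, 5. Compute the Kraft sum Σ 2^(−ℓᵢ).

With common denominator 2^5 = 32: Σ 2^(−ℓᵢ) = 8/32 + 2/32 + 4/32 + 8/32 + 1/32 + 1/32 + 8/32 + 8/32 + 1/32 = 41/32 = 1.28125.

1.28125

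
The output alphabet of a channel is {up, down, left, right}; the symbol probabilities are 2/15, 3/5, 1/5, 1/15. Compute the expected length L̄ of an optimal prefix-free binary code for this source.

1.6 bits/symbol

Repeatedly combine the two least-probable nodes; the expected code length is the sum of the merged weights.
merge 1/15 + 2/15 → 1/5
merge 1/5 + 1/5 → 2/5
merge 2/5 + 3/5 → 1
L = 1/5 + 2/5 + 1 = 8/5 = 1.6 bits/symbol.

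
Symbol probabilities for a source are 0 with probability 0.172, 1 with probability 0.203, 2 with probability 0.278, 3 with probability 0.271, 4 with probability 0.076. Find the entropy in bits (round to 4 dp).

2.2102 bits

H = −Σ pᵢ log₂ pᵢ.
−0.172·log₂(0.172) = 0.4368
−0.203·log₂(0.203) = 0.4670
−0.278·log₂(0.278) = 0.5134
−0.271·log₂(0.271) = 0.5105
−0.076·log₂(0.076) = 0.2826
Sum ≈ 2.2102 → 2.2102 bits.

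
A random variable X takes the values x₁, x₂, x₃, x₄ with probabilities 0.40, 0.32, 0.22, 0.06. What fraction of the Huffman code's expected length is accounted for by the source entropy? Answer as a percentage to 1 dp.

Entropy H = −Σ p log₂ p ≈ 1.7789 bits.
Huffman merges: 3/50+11/50→7/25; 7/25+8/25→3/5; 2/5+3/5→1. L = 47/25 ≈ 1.8800.
Efficiency = H/L = 1.7789/1.8800 = 94.6%.

94.6%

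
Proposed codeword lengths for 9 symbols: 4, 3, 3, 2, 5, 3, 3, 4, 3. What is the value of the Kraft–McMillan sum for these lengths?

With common denominator 2^5 = 32: Σ 2^(−ℓᵢ) = 2/32 + 4/32 + 4/32 + 8/32 + 1/32 + 4/32 + 4/32 + 2/32 + 4/32 = 33/32 = 1.03125.

1.03125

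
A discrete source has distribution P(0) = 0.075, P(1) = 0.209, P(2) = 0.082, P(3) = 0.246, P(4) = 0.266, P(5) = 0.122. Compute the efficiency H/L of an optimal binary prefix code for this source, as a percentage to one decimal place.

99.5%

Entropy H = −Σ p log₂ p ≈ 2.4244 bits.
Huffman merges: 3/40+41/500→157/1000; 61/500+157/1000→279/1000; 209/1000+123/500→91/200; 133/500+279/1000→109/200; 91/200+109/200→1. L = 609/250 ≈ 2.4360.
Efficiency = H/L = 2.4244/2.4360 = 99.5%.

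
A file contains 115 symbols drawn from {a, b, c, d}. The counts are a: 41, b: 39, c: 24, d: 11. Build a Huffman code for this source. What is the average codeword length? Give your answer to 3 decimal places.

1.948 bits/symbol

Probabilities are the counts divided by 115.
Repeatedly combine the two least-probable nodes; the expected code length is the sum of the merged weights.
merge 11/115 + 24/115 → 7/23
merge 7/23 + 39/115 → 74/115
merge 41/115 + 74/115 → 1
L = 7/23 + 74/115 + 1 = 224/115 ≈ 1.948 bits/symbol.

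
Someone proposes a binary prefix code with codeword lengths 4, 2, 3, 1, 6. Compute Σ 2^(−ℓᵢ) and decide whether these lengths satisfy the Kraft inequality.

With common denominator 2^6 = 64: Σ 2^(−ℓᵢ) = 4/64 + 16/64 + 8/64 + 32/64 + 1/64 = 61/64 = 0.953125.
Kraft's inequality requires Σ ≤ 1; here Σ = 0.953125 ≤ 1, so such a prefix code exists.

0.953125; yes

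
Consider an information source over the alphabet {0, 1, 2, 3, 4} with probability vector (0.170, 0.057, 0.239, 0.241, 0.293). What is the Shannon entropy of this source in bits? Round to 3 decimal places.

H = −Σ pᵢ log₂ pᵢ.
−0.170·log₂(0.170) = 0.4346
−0.057·log₂(0.057) = 0.2356
−0.239·log₂(0.239) = 0.4935
−0.241·log₂(0.241) = 0.4947
−0.293·log₂(0.293) = 0.5189
Sum ≈ 2.1773 → 2.177 bits.

2.177 bits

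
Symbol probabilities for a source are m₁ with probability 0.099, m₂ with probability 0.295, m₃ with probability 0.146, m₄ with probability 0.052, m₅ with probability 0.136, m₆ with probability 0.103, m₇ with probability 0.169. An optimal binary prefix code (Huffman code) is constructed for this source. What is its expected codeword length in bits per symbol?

2.687 bits/symbol

Repeatedly combine the two least-probable nodes; the expected code length is the sum of the merged weights.
merge 13/250 + 99/1000 → 151/1000
merge 103/1000 + 17/125 → 239/1000
merge 73/500 + 151/1000 → 297/1000
merge 169/1000 + 239/1000 → 51/125
merge 59/200 + 297/1000 → 74/125
merge 51/125 + 74/125 → 1
L = 151/1000 + 239/1000 + 297/1000 + 51/125 + 74/125 + 1 = 2687/1000 = 2.687 bits/symbol.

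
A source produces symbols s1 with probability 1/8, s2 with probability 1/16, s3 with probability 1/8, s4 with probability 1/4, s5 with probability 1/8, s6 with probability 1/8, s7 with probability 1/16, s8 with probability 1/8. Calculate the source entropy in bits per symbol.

2.875 bits

Each probability is a power of 1/2, so log₂(1/p) is an integer.
H = Σ p·log₂(1/p) = 1/8·3 + 1/16·4 + 1/8·3 + 1/4·2 + 1/8·3 + 1/8·3 + 1/16·4 + 1/8·3 = 2.875 bits.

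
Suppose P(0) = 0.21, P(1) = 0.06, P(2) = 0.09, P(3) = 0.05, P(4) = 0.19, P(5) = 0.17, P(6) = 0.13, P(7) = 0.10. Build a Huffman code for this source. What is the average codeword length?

Repeatedly combine the two least-probable nodes; the expected code length is the sum of the merged weights.
merge 1/20 + 3/50 → 11/100
merge 9/100 + 1/10 → 19/100
merge 11/100 + 13/100 → 6/25
merge 17/100 + 19/100 → 9/25
merge 19/100 + 21/100 → 2/5
merge 6/25 + 9/25 → 3/5
merge 2/5 + 3/5 → 1
L = 11/100 + 19/100 + 6/25 + 9/25 + 2/5 + 3/5 + 1 = 29/10 = 2.9 bits/symbol.

2.9 bits/symbol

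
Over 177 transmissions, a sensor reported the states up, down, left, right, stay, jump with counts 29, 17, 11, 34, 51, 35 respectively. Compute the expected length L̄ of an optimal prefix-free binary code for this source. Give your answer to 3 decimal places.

Probabilities are the counts divided by 177.
Repeatedly combine the two least-probable nodes; the expected code length is the sum of the merged weights.
merge 11/177 + 17/177 → 28/177
merge 28/177 + 29/177 → 19/59
merge 34/177 + 35/177 → 23/59
merge 17/59 + 19/59 → 36/59
merge 23/59 + 36/59 → 1
L = 28/177 + 19/59 + 23/59 + 36/59 + 1 = 439/177 ≈ 2.480 bits/symbol.

2.480 bits/symbol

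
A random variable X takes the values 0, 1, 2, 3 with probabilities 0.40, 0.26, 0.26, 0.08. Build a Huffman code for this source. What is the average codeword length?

1.94 bits/symbol

Repeatedly combine the two least-probable nodes; the expected code length is the sum of the merged weights.
merge 2/25 + 13/50 → 17/50
merge 13/50 + 17/50 → 3/5
merge 2/5 + 3/5 → 1
L = 17/50 + 3/5 + 1 = 97/50 = 1.94 bits/symbol.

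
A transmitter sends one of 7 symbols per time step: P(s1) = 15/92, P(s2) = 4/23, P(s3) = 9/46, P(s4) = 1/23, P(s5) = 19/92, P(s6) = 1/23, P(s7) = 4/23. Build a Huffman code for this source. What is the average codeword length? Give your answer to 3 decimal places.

Repeatedly combine the two least-probable nodes; the expected code length is the sum of the merged weights.
merge 1/23 + 1/23 → 2/23
merge 2/23 + 15/92 → 1/4
merge 4/23 + 4/23 → 8/23
merge 9/46 + 19/92 → 37/92
merge 1/4 + 8/23 → 55/92
merge 37/92 + 55/92 → 1
L = 2/23 + 1/4 + 8/23 + 37/92 + 55/92 + 1 = 247/92 ≈ 2.685 bits/symbol.

2.685 bits/symbol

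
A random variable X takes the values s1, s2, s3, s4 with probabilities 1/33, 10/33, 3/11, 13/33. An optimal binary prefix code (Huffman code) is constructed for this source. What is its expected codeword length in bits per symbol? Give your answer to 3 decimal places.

1.909 bits/symbol

Repeatedly combine the two least-probable nodes; the expected code length is the sum of the merged weights.
merge 1/33 + 3/11 → 10/33
merge 10/33 + 10/33 → 20/33
merge 13/33 + 20/33 → 1
L = 10/33 + 20/33 + 1 = 21/11 ≈ 1.909 bits/symbol.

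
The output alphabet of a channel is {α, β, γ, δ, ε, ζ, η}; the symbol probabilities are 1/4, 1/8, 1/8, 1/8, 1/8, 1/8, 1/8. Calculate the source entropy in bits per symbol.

2.75 bits

Each probability is a power of 1/2, so log₂(1/p) is an integer.
H = Σ p·log₂(1/p) = 1/4·2 + 1/8·3 + 1/8·3 + 1/8·3 + 1/8·3 + 1/8·3 + 1/8·3 = 2.75 bits.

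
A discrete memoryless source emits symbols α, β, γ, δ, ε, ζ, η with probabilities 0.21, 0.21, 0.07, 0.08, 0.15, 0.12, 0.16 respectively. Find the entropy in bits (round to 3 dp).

2.706 bits

H = −Σ pᵢ log₂ pᵢ.
−0.21·log₂(0.21) = 0.4728
−0.21·log₂(0.21) = 0.4728
−0.07·log₂(0.07) = 0.2686
−0.08·log₂(0.08) = 0.2915
−0.15·log₂(0.15) = 0.4105
−0.12·log₂(0.12) = 0.3671
−0.16·log₂(0.16) = 0.4230
Sum ≈ 2.7063 → 2.706 bits.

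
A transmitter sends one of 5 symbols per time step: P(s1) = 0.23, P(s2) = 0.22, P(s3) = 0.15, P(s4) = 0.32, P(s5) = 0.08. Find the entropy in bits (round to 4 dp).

H = −Σ pᵢ log₂ pᵢ.
−0.23·log₂(0.23) = 0.4877
−0.22·log₂(0.22) = 0.4806
−0.15·log₂(0.15) = 0.4105
−0.32·log₂(0.32) = 0.5260
−0.08·log₂(0.08) = 0.2915
Sum ≈ 2.1963 → 2.1963 bits.

2.1963 bits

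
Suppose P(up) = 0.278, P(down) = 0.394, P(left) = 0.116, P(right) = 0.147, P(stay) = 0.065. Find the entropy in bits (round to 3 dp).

H = −Σ pᵢ log₂ pᵢ.
−0.278·log₂(0.278) = 0.5134
−0.394·log₂(0.394) = 0.5294
−0.116·log₂(0.116) = 0.3605
−0.147·log₂(0.147) = 0.4066
−0.065·log₂(0.065) = 0.2563
Sum ≈ 2.0663 → 2.066 bits.

2.066 bits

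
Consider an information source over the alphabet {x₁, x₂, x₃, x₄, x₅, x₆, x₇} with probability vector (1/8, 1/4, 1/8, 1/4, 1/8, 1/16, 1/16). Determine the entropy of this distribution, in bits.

Each probability is a power of 1/2, so log₂(1/p) is an integer.
H = Σ p·log₂(1/p) = 1/8·3 + 1/4·2 + 1/8·3 + 1/4·2 + 1/8·3 + 1/16·4 + 1/16·4 = 2.625 bits.

2.625 bits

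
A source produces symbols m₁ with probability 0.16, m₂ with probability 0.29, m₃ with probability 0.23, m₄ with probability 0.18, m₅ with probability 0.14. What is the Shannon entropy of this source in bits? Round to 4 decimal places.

H = −Σ pᵢ log₂ pᵢ.
−0.16·log₂(0.16) = 0.4230
−0.29·log₂(0.29) = 0.5179
−0.23·log₂(0.23) = 0.4877
−0.18·log₂(0.18) = 0.4453
−0.14·log₂(0.14) = 0.3971
Sum ≈ 2.2710 → 2.2710 bits.

2.2710 bits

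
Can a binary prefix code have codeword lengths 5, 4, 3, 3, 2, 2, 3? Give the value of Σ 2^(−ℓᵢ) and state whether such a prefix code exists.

0.96875; yes

With common denominator 2^5 = 32: Σ 2^(−ℓᵢ) = 1/32 + 2/32 + 4/32 + 4/32 + 8/32 + 8/32 + 4/32 = 31/32 = 0.96875.
Kraft's inequality requires Σ ≤ 1; here Σ = 0.96875 ≤ 1, so such a prefix code exists.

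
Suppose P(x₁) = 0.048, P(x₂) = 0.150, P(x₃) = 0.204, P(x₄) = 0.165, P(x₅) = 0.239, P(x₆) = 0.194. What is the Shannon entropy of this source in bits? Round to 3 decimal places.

2.470 bits

H = −Σ pᵢ log₂ pᵢ.
−0.048·log₂(0.048) = 0.2103
−0.150·log₂(0.150) = 0.4105
−0.204·log₂(0.204) = 0.4678
−0.165·log₂(0.165) = 0.4289
−0.239·log₂(0.239) = 0.4935
−0.194·log₂(0.194) = 0.4590
Sum ≈ 2.4701 → 2.470 bits.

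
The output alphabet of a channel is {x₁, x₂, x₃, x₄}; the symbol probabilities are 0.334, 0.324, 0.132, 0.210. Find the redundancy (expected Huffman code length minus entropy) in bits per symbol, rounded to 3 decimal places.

Entropy H = −Σ p log₂ p ≈ 1.9137 bits.
Huffman merges: 33/250+21/100→171/500; 81/250+167/500→329/500; 171/500+329/500→1. L = 2 ≈ 2.0000.
L − H = 2.0000 − 1.9137 = 0.086 bits.

0.086 bits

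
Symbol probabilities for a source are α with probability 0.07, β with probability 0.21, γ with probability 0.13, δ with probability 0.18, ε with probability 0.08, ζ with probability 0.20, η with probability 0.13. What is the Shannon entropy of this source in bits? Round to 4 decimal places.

H = −Σ pᵢ log₂ pᵢ.
−0.07·log₂(0.07) = 0.2686
−0.21·log₂(0.21) = 0.4728
−0.13·log₂(0.13) = 0.3826
−0.18·log₂(0.18) = 0.4453
−0.08·log₂(0.08) = 0.2915
−0.20·log₂(0.20) = 0.4644
−0.13·log₂(0.13) = 0.3826
Sum ≈ 2.7079 → 2.7079 bits.

2.7079 bits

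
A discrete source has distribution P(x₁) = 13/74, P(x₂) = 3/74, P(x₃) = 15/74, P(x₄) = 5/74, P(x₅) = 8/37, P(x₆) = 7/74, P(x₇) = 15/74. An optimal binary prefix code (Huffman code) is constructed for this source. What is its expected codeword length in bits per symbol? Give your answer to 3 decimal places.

2.689 bits/symbol

Repeatedly combine the two least-probable nodes; the expected code length is the sum of the merged weights.
merge 3/74 + 5/74 → 4/37
merge 7/74 + 4/37 → 15/74
merge 13/74 + 15/74 → 14/37
merge 15/74 + 15/74 → 15/37
merge 8/37 + 14/37 → 22/37
merge 15/37 + 22/37 → 1
L = 4/37 + 15/74 + 14/37 + 15/37 + 22/37 + 1 = 199/74 ≈ 2.689 bits/symbol.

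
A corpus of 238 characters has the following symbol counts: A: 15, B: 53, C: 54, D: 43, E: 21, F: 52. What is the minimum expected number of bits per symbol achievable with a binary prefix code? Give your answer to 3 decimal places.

2.483 bits/symbol

Probabilities are the counts divided by 238.
Repeatedly combine the two least-probable nodes; the expected code length is the sum of the merged weights.
merge 15/238 + 3/34 → 18/119
merge 18/119 + 43/238 → 79/238
merge 26/119 + 53/238 → 15/34
merge 27/119 + 79/238 → 19/34
merge 15/34 + 19/34 → 1
L = 18/119 + 79/238 + 15/34 + 19/34 + 1 = 591/238 ≈ 2.483 bits/symbol.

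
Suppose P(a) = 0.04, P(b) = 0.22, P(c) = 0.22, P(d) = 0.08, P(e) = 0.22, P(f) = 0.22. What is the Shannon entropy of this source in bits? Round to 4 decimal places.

H = −Σ pᵢ log₂ pᵢ.
−0.04·log₂(0.04) = 0.1858
−0.22·log₂(0.22) = 0.4806
−0.22·log₂(0.22) = 0.4806
−0.08·log₂(0.08) = 0.2915
−0.22·log₂(0.22) = 0.4806
−0.22·log₂(0.22) = 0.4806
Sum ≈ 2.3996 → 2.3996 bits.

2.3996 bits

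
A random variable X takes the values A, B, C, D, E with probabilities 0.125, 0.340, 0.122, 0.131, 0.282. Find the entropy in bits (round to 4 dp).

2.1736 bits

H = −Σ pᵢ log₂ pᵢ.
−0.125·log₂(0.125) = 0.3750
−0.340·log₂(0.340) = 0.5292
−0.122·log₂(0.122) = 0.3703
−0.131·log₂(0.131) = 0.3841
−0.282·log₂(0.282) = 0.5150
Sum ≈ 2.1736 → 2.1736 bits.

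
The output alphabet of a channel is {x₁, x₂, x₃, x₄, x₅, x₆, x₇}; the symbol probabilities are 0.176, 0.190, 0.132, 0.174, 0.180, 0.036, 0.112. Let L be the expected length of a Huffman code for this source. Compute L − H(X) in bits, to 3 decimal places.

0.085 bits

Entropy H = −Σ p log₂ p ≈ 2.6926 bits.
Huffman merges: 9/250+14/125→37/250; 33/250+37/250→7/25; 87/500+22/125→7/20; 9/50+19/100→37/100; 7/25+7/20→63/100; 37/100+63/100→1. L = 1389/500 ≈ 2.7780.
L − H = 2.7780 − 2.6926 = 0.085 bits.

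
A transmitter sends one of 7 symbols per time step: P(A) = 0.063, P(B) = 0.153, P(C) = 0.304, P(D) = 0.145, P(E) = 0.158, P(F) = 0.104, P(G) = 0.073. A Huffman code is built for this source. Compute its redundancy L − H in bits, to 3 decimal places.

0.046 bits

Entropy H = −Σ p log₂ p ≈ 2.6277 bits.
Huffman merges: 63/1000+73/1000→17/125; 13/125+17/125→6/25; 29/200+153/1000→149/500; 79/500+6/25→199/500; 149/500+38/125→301/500; 199/500+301/500→1. L = 1337/500 ≈ 2.6740.
L − H = 2.6740 − 2.6277 = 0.046 bits.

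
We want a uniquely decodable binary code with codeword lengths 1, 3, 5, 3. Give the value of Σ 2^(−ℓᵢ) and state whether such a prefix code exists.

With common denominator 2^5 = 32: Σ 2^(−ℓᵢ) = 16/32 + 4/32 + 1/32 + 4/32 = 25/32 = 0.78125.
Kraft's inequality requires Σ ≤ 1; here Σ = 0.78125 ≤ 1, so such a prefix code exists.

0.78125; yes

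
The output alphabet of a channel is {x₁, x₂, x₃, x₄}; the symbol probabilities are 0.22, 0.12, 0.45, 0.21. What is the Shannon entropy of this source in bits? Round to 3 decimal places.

1.839 bits

H = −Σ pᵢ log₂ pᵢ.
−0.22·log₂(0.22) = 0.4806
−0.12·log₂(0.12) = 0.3671
−0.45·log₂(0.45) = 0.5184
−0.21·log₂(0.21) = 0.4728
Sum ≈ 1.8389 → 1.839 bits.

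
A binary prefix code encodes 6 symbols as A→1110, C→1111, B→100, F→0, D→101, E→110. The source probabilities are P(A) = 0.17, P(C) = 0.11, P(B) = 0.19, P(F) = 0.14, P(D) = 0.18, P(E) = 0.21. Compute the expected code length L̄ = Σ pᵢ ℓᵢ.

3 bits/symbol

L̄ = Σ pᵢ·ℓᵢ = 0.17·4 + 0.11·4 + 0.19·3 + 0.14·1 + 0.18·3 + 0.21·3 = 3 bits/symbol.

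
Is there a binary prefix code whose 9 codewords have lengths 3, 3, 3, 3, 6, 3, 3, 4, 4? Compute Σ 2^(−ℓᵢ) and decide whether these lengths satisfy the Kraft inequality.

0.890625; yes

With common denominator 2^6 = 64: Σ 2^(−ℓᵢ) = 8/64 + 8/64 + 8/64 + 8/64 + 1/64 + 8/64 + 8/64 + 4/64 + 4/64 = 57/64 = 0.890625.
Kraft's inequality requires Σ ≤ 1; here Σ = 0.890625 ≤ 1, so such a prefix code exists.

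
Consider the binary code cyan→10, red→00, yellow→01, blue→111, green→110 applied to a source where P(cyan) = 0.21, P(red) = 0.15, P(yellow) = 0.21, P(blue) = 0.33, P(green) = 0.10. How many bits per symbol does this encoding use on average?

2.43 bits/symbol

L̄ = Σ pᵢ·ℓᵢ = 0.21·2 + 0.15·2 + 0.21·2 + 0.33·3 + 0.10·3 = 2.43 bits/symbol.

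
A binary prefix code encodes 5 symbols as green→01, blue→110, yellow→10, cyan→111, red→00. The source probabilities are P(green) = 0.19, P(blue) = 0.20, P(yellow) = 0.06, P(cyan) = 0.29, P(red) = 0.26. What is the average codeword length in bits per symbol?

2.49 bits/symbol

L̄ = Σ pᵢ·ℓᵢ = 0.19·2 + 0.20·3 + 0.06·2 + 0.29·3 + 0.26·2 = 2.49 bits/symbol.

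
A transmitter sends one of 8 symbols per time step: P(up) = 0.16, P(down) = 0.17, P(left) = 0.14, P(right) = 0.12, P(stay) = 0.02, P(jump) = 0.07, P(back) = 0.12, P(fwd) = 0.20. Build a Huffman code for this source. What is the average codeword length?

Repeatedly combine the two least-probable nodes; the expected code length is the sum of the merged weights.
merge 1/50 + 7/100 → 9/100
merge 9/100 + 3/25 → 21/100
merge 3/25 + 7/50 → 13/50
merge 4/25 + 17/100 → 33/100
merge 1/5 + 21/100 → 41/100
merge 13/50 + 33/100 → 59/100
merge 41/100 + 59/100 → 1
L = 9/100 + 21/100 + 13/50 + 33/100 + 41/100 + 59/100 + 1 = 289/100 = 2.89 bits/symbol.

2.89 bits/symbol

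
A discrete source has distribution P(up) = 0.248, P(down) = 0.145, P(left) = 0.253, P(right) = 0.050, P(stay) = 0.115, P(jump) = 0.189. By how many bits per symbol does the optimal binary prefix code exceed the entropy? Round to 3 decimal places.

0.041 bits

Entropy H = −Σ p log₂ p ≈ 2.4337 bits.
Huffman merges: 1/20+23/200→33/200; 29/200+33/200→31/100; 189/1000+31/125→437/1000; 253/1000+31/100→563/1000; 437/1000+563/1000→1. L = 99/40 ≈ 2.4750.
L − H = 2.4750 − 2.4337 = 0.041 bits.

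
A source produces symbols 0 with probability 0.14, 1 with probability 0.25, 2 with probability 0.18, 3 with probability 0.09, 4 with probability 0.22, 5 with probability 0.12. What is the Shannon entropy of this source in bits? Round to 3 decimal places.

2.503 bits

H = −Σ pᵢ log₂ pᵢ.
−0.14·log₂(0.14) = 0.3971
−0.25·log₂(0.25) = 0.5000
−0.18·log₂(0.18) = 0.4453
−0.09·log₂(0.09) = 0.3127
−0.22·log₂(0.22) = 0.4806
−0.12·log₂(0.12) = 0.3671
Sum ≈ 2.5027 → 2.503 bits.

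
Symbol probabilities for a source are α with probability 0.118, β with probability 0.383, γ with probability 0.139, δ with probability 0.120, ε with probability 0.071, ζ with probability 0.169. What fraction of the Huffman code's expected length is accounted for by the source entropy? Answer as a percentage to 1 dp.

Entropy H = −Σ p log₂ p ≈ 2.3613 bits.
Huffman merges: 71/1000+59/500→189/1000; 3/25+139/1000→259/1000; 169/1000+189/1000→179/500; 259/1000+179/500→617/1000; 383/1000+617/1000→1. L = 2423/1000 ≈ 2.4230.
Efficiency = H/L = 2.3613/2.4230 = 97.5%.

97.5%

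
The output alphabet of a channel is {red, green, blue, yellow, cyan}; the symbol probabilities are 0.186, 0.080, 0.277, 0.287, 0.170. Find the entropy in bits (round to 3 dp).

H = −Σ pᵢ log₂ pᵢ.
−0.186·log₂(0.186) = 0.4514
−0.080·log₂(0.080) = 0.2915
−0.277·log₂(0.277) = 0.5130
−0.287·log₂(0.287) = 0.5169
−0.170·log₂(0.170) = 0.4346
Sum ≈ 2.2073 → 2.207 bits.

2.207 bits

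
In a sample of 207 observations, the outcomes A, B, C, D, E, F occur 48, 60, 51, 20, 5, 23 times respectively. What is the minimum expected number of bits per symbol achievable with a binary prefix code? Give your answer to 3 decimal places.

Probabilities are the counts divided by 207.
Repeatedly combine the two least-probable nodes; the expected code length is the sum of the merged weights.
merge 5/207 + 20/207 → 25/207
merge 1/9 + 25/207 → 16/69
merge 16/69 + 16/69 → 32/69
merge 17/69 + 20/69 → 37/69
merge 32/69 + 37/69 → 1
L = 25/207 + 16/69 + 32/69 + 37/69 + 1 = 487/207 ≈ 2.353 bits/symbol.

2.353 bits/symbol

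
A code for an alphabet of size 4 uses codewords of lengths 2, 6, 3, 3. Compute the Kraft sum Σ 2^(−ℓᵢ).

With common denominator 2^6 = 64: Σ 2^(−ℓᵢ) = 16/64 + 1/64 + 8/64 + 8/64 = 33/64 = 0.515625.

0.515625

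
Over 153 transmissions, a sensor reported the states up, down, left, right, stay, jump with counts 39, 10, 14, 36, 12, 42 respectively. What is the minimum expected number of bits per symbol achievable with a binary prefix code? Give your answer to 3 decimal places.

2.379 bits/symbol

Probabilities are the counts divided by 153.
Repeatedly combine the two least-probable nodes; the expected code length is the sum of the merged weights.
merge 10/153 + 4/51 → 22/153
merge 14/153 + 22/153 → 4/17
merge 4/17 + 4/17 → 8/17
merge 13/51 + 14/51 → 9/17
merge 8/17 + 9/17 → 1
L = 22/153 + 4/17 + 8/17 + 9/17 + 1 = 364/153 ≈ 2.379 bits/symbol.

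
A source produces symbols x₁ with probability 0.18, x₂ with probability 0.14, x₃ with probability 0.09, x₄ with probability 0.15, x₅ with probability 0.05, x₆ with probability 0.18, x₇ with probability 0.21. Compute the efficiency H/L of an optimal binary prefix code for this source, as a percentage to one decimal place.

98.2%

Entropy H = −Σ p log₂ p ≈ 2.6998 bits.
Huffman merges: 1/20+9/100→7/50; 7/50+7/50→7/25; 3/20+9/50→33/100; 9/50+21/100→39/100; 7/25+33/100→61/100; 39/100+61/100→1. L = 11/4 ≈ 2.7500.
Efficiency = H/L = 2.6998/2.7500 = 98.2%.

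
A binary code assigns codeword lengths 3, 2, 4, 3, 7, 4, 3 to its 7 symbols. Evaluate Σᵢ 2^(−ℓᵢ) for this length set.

0.7578125

With common denominator 2^7 = 128: Σ 2^(−ℓᵢ) = 16/128 + 32/128 + 8/128 + 16/128 + 1/128 + 8/128 + 16/128 = 97/128 = 0.7578125.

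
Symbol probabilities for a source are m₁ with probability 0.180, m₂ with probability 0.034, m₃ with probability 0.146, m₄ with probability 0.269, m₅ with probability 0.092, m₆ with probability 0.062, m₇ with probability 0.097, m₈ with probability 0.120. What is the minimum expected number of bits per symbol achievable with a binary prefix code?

2.827 bits/symbol

Repeatedly combine the two least-probable nodes; the expected code length is the sum of the merged weights.
merge 17/500 + 31/500 → 12/125
merge 23/250 + 12/125 → 47/250
merge 97/1000 + 3/25 → 217/1000
merge 73/500 + 9/50 → 163/500
merge 47/250 + 217/1000 → 81/200
merge 269/1000 + 163/500 → 119/200
merge 81/200 + 119/200 → 1
L = 12/125 + 47/250 + 217/1000 + 163/500 + 81/200 + 119/200 + 1 = 2827/1000 = 2.827 bits/symbol.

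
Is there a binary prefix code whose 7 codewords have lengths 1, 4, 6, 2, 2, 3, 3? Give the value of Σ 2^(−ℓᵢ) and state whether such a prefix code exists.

With common denominator 2^6 = 64: Σ 2^(−ℓᵢ) = 32/64 + 4/64 + 1/64 + 16/64 + 16/64 + 8/64 + 8/64 = 85/64 = 1.328125.
Kraft's inequality requires Σ ≤ 1; here Σ = 1.328125 > 1, so no such prefix code exists.

1.328125; no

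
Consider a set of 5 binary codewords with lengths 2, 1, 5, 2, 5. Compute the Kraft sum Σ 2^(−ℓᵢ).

1.0625

With common denominator 2^5 = 32: Σ 2^(−ℓᵢ) = 8/32 + 16/32 + 1/32 + 8/32 + 1/32 = 34/32 = 1.0625.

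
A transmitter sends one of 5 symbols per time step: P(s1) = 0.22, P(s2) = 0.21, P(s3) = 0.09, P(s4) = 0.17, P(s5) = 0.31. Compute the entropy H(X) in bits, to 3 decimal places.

H = −Σ pᵢ log₂ pᵢ.
−0.22·log₂(0.22) = 0.4806
−0.21·log₂(0.21) = 0.4728
−0.09·log₂(0.09) = 0.3127
−0.17·log₂(0.17) = 0.4346
−0.31·log₂(0.31) = 0.5238
Sum ≈ 2.2244 → 2.224 bits.

2.224 bits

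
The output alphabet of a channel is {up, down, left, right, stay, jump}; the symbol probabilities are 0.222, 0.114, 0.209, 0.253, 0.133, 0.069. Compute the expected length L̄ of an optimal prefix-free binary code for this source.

Repeatedly combine the two least-probable nodes; the expected code length is the sum of the merged weights.
merge 69/1000 + 57/500 → 183/1000
merge 133/1000 + 183/1000 → 79/250
merge 209/1000 + 111/500 → 431/1000
merge 253/1000 + 79/250 → 569/1000
merge 431/1000 + 569/1000 → 1
L = 183/1000 + 79/250 + 431/1000 + 569/1000 + 1 = 2499/1000 = 2.499 bits/symbol.

2.499 bits/symbol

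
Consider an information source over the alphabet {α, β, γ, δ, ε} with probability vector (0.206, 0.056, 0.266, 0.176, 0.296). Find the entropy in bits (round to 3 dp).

H = −Σ pᵢ log₂ pᵢ.
−0.206·log₂(0.206) = 0.4695
−0.056·log₂(0.056) = 0.2329
−0.266·log₂(0.266) = 0.5082
−0.176·log₂(0.176) = 0.4411
−0.296·log₂(0.296) = 0.5199
Sum ≈ 2.1716 → 2.172 bits.

2.172 bits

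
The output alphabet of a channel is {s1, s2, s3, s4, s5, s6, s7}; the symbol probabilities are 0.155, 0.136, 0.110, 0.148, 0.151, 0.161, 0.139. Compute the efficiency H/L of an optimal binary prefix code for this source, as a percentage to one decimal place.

98.6%

Entropy H = −Σ p log₂ p ≈ 2.7983 bits.
Huffman merges: 11/100+17/125→123/500; 139/1000+37/250→287/1000; 151/1000+31/200→153/500; 161/1000+123/500→407/1000; 287/1000+153/500→593/1000; 407/1000+593/1000→1. L = 2839/1000 ≈ 2.8390.
Efficiency = H/L = 2.7983/2.8390 = 98.6%.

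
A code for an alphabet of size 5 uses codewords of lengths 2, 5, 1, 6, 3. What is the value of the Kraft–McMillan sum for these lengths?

0.921875

With common denominator 2^6 = 64: Σ 2^(−ℓᵢ) = 16/64 + 2/64 + 32/64 + 1/64 + 8/64 = 59/64 = 0.921875.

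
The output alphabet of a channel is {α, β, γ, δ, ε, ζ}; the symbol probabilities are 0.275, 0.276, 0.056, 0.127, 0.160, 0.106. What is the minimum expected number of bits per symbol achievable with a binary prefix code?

2.449 bits/symbol

Repeatedly combine the two least-probable nodes; the expected code length is the sum of the merged weights.
merge 7/125 + 53/500 → 81/500
merge 127/1000 + 4/25 → 287/1000
merge 81/500 + 11/40 → 437/1000
merge 69/250 + 287/1000 → 563/1000
merge 437/1000 + 563/1000 → 1
L = 81/500 + 287/1000 + 437/1000 + 563/1000 + 1 = 2449/1000 = 2.449 bits/symbol.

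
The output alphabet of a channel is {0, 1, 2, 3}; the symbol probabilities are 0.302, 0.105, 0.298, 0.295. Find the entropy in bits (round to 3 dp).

H = −Σ pᵢ log₂ pᵢ.
−0.302·log₂(0.302) = 0.5217
−0.105·log₂(0.105) = 0.3414
−0.298·log₂(0.298) = 0.5205
−0.295·log₂(0.295) = 0.5196
Sum ≈ 1.9031 → 1.903 bits.

1.903 bits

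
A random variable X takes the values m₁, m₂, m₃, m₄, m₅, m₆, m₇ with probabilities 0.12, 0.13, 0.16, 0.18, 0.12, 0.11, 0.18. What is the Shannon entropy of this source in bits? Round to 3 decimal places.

H = −Σ pᵢ log₂ pᵢ.
−0.12·log₂(0.12) = 0.3671
−0.13·log₂(0.13) = 0.3826
−0.16·log₂(0.16) = 0.4230
−0.18·log₂(0.18) = 0.4453
−0.12·log₂(0.12) = 0.3671
−0.11·log₂(0.11) = 0.3503
−0.18·log₂(0.18) = 0.4453
Sum ≈ 2.7807 → 2.781 bits.

2.781 bits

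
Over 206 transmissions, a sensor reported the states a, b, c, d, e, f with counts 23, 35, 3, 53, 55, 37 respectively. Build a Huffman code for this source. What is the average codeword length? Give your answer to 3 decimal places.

2.422 bits/symbol

Probabilities are the counts divided by 206.
Repeatedly combine the two least-probable nodes; the expected code length is the sum of the merged weights.
merge 3/206 + 23/206 → 13/103
merge 13/103 + 35/206 → 61/206
merge 37/206 + 53/206 → 45/103
merge 55/206 + 61/206 → 58/103
merge 45/103 + 58/103 → 1
L = 13/103 + 61/206 + 45/103 + 58/103 + 1 = 499/206 ≈ 2.422 bits/symbol.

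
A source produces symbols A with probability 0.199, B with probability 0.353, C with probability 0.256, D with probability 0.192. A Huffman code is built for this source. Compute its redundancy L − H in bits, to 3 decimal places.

0.046 bits

Entropy H = −Σ p log₂ p ≈ 1.9542 bits.
Huffman merges: 24/125+199/1000→391/1000; 32/125+353/1000→609/1000; 391/1000+609/1000→1. L = 2 ≈ 2.0000.
L − H = 2.0000 − 1.9542 = 0.046 bits.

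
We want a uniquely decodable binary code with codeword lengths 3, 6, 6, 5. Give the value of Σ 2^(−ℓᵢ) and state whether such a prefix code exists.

0.1875; yes

With common denominator 2^6 = 64: Σ 2^(−ℓᵢ) = 8/64 + 1/64 + 1/64 + 2/64 = 12/64 = 0.1875.
Kraft's inequality requires Σ ≤ 1; here Σ = 0.1875 ≤ 1, so such a prefix code exists.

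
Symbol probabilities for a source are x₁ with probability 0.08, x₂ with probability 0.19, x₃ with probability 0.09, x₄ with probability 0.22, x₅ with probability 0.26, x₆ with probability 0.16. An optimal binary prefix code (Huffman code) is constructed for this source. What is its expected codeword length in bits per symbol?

2.5 bits/symbol

Repeatedly combine the two least-probable nodes; the expected code length is the sum of the merged weights.
merge 2/25 + 9/100 → 17/100
merge 4/25 + 17/100 → 33/100
merge 19/100 + 11/50 → 41/100
merge 13/50 + 33/100 → 59/100
merge 41/100 + 59/100 → 1
L = 17/100 + 33/100 + 41/100 + 59/100 + 1 = 5/2 = 2.5 bits/symbol.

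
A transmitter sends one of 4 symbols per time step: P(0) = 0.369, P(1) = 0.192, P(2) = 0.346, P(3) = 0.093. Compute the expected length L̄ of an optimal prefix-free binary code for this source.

Repeatedly combine the two least-probable nodes; the expected code length is the sum of the merged weights.
merge 93/1000 + 24/125 → 57/200
merge 57/200 + 173/500 → 631/1000
merge 369/1000 + 631/1000 → 1
L = 57/200 + 631/1000 + 1 = 479/250 = 1.916 bits/symbol.

1.916 bits/symbol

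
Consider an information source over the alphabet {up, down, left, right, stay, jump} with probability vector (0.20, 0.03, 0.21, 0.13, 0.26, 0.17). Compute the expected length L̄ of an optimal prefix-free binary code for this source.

Repeatedly combine the two least-probable nodes; the expected code length is the sum of the merged weights.
merge 3/100 + 13/100 → 4/25
merge 4/25 + 17/100 → 33/100
merge 1/5 + 21/100 → 41/100
merge 13/50 + 33/100 → 59/100
merge 41/100 + 59/100 → 1
L = 4/25 + 33/100 + 41/100 + 59/100 + 1 = 249/100 = 2.49 bits/symbol.

2.49 bits/symbol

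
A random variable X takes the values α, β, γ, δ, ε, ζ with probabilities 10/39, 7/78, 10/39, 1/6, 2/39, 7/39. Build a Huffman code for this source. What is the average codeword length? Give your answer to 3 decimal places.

2.449 bits/symbol

Repeatedly combine the two least-probable nodes; the expected code length is the sum of the merged weights.
merge 2/39 + 7/78 → 11/78
merge 11/78 + 1/6 → 4/13
merge 7/39 + 10/39 → 17/39
merge 10/39 + 4/13 → 22/39
merge 17/39 + 22/39 → 1
L = 11/78 + 4/13 + 17/39 + 22/39 + 1 = 191/78 ≈ 2.449 bits/symbol.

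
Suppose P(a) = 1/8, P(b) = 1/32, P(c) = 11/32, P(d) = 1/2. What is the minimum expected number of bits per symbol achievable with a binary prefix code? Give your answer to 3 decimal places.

Repeatedly combine the two least-probable nodes; the expected code length is the sum of the merged weights.
merge 1/32 + 1/8 → 5/32
merge 5/32 + 11/32 → 1/2
merge 1/2 + 1/2 → 1
L = 5/32 + 1/2 + 1 = 53/32 ≈ 1.656 bits/symbol.

1.656 bits/symbol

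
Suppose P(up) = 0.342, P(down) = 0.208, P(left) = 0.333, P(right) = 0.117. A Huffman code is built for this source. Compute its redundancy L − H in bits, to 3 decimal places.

Entropy H = −Σ p log₂ p ≈ 1.8910 bits.
Huffman merges: 117/1000+26/125→13/40; 13/40+333/1000→329/500; 171/500+329/500→1. L = 1983/1000 ≈ 1.9830.
L − H = 1.9830 − 1.8910 = 0.092 bits.

0.092 bits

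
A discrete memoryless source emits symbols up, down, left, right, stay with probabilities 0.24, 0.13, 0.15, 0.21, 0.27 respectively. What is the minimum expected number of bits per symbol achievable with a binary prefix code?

Repeatedly combine the two least-probable nodes; the expected code length is the sum of the merged weights.
merge 13/100 + 3/20 → 7/25
merge 21/100 + 6/25 → 9/20
merge 27/100 + 7/25 → 11/20
merge 9/20 + 11/20 → 1
L = 7/25 + 9/20 + 11/20 + 1 = 57/25 = 2.28 bits/symbol.

2.28 bits/symbol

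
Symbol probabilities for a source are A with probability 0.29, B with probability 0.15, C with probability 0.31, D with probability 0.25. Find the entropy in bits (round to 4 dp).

H = −Σ pᵢ log₂ pᵢ.
−0.29·log₂(0.29) = 0.5179
−0.15·log₂(0.15) = 0.4105
−0.31·log₂(0.31) = 0.5238
−0.25·log₂(0.25) = 0.5000
Sum ≈ 1.9522 → 1.9522 bits.

1.9522 bits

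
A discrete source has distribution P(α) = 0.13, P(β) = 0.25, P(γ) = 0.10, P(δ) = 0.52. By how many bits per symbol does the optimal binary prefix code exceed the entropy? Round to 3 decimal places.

Entropy H = −Σ p log₂ p ≈ 1.7054 bits.
Huffman merges: 1/10+13/100→23/100; 23/100+1/4→12/25; 12/25+13/25→1. L = 171/100 ≈ 1.7100.
L − H = 1.7100 − 1.7054 = 0.005 bits.

0.005 bits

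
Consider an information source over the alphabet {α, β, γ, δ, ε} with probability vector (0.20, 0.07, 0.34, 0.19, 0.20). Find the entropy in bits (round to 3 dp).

H = −Σ pᵢ log₂ pᵢ.
−0.20·log₂(0.20) = 0.4644
−0.07·log₂(0.07) = 0.2686
−0.34·log₂(0.34) = 0.5292
−0.19·log₂(0.19) = 0.4552
−0.20·log₂(0.20) = 0.4644
Sum ≈ 2.1817 → 2.182 bits.

2.182 bits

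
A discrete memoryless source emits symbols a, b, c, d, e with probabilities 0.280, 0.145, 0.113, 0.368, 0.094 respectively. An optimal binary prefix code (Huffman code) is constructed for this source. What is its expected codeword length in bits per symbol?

2.191 bits/symbol

Repeatedly combine the two least-probable nodes; the expected code length is the sum of the merged weights.
merge 47/500 + 113/1000 → 207/1000
merge 29/200 + 207/1000 → 44/125
merge 7/25 + 44/125 → 79/125
merge 46/125 + 79/125 → 1
L = 207/1000 + 44/125 + 79/125 + 1 = 2191/1000 = 2.191 bits/symbol.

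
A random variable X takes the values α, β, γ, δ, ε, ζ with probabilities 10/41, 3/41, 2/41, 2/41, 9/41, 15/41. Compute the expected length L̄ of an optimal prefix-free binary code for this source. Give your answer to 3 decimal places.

Repeatedly combine the two least-probable nodes; the expected code length is the sum of the merged weights.
merge 2/41 + 2/41 → 4/41
merge 3/41 + 4/41 → 7/41
merge 7/41 + 9/41 → 16/41
merge 10/41 + 15/41 → 25/41
merge 16/41 + 25/41 → 1
L = 4/41 + 7/41 + 16/41 + 25/41 + 1 = 93/41 ≈ 2.268 bits/symbol.

2.268 bits/symbol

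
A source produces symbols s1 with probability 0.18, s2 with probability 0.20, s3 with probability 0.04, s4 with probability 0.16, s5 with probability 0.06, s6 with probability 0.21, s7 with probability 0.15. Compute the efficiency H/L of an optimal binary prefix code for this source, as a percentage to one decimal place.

Entropy H = −Σ p log₂ p ≈ 2.6454 bits.
Huffman merges: 1/25+3/50→1/10; 1/10+3/20→1/4; 4/25+9/50→17/50; 1/5+21/100→41/100; 1/4+17/50→59/100; 41/100+59/100→1. L = 269/100 ≈ 2.6900.
Efficiency = H/L = 2.6454/2.6900 = 98.3%.

98.3%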